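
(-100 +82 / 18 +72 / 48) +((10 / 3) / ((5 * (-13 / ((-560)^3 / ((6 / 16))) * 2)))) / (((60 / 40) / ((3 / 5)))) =374640139 / 78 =4803078.71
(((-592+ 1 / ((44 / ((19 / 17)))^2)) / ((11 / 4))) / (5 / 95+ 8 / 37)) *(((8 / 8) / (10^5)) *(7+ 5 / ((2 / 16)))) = -521144690347 / 1384772400000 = -0.38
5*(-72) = -360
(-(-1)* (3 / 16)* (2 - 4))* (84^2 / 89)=-29.73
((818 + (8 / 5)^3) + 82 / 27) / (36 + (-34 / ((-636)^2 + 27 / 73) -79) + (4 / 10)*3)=-19.74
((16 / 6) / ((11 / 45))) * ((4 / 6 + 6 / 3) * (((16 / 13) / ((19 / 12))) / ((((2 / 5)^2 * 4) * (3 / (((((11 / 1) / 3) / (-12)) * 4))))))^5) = -46851200000000000 / 54287183887487343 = -0.86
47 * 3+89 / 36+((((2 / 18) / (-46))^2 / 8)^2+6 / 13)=3517931376417037 / 24441321894912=143.93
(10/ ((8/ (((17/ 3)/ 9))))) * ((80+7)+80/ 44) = 83045/ 1188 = 69.90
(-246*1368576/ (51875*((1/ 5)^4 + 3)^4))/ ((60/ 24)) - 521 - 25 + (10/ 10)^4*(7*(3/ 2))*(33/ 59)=-572.11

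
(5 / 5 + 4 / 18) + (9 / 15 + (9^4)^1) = 295327 / 45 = 6562.82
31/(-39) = -31/39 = -0.79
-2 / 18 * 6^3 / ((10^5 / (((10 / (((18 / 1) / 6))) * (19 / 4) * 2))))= -19 / 2500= -0.01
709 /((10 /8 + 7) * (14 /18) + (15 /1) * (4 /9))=8508 /157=54.19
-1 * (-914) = 914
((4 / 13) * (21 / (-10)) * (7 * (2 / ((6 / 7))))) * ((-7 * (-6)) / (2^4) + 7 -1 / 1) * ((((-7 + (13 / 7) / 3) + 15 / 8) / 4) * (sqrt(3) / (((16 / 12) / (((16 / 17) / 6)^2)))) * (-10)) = -853139 * sqrt(3) / 45084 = -32.78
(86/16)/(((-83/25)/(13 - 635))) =334325/332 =1007.00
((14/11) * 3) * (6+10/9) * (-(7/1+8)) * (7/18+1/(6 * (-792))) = -517160/3267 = -158.30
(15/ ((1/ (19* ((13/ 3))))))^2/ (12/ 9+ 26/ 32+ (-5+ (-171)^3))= -14642160/ 48002053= -0.31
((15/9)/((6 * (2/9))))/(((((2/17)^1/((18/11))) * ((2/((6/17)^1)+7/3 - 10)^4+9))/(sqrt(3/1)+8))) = 6.77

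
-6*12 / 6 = -12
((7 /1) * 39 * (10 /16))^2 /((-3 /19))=-11800425 /64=-184381.64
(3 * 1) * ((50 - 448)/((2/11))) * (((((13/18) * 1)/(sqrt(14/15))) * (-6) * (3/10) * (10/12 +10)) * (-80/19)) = -3699410 * sqrt(210)/133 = -403079.28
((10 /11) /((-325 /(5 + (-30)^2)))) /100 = -181 /7150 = -0.03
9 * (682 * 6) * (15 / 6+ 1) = 128898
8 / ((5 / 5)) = 8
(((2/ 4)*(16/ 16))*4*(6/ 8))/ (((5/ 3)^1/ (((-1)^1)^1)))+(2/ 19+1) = 39/ 190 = 0.21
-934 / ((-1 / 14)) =13076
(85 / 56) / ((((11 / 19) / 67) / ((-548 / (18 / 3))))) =-14824085 / 924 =-16043.38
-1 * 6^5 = -7776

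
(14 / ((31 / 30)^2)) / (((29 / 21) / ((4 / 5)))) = 211680 / 27869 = 7.60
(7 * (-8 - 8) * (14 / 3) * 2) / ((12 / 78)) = -20384 / 3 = -6794.67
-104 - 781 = -885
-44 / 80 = -11 / 20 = -0.55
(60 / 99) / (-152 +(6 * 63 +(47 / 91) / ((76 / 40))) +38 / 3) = 17290 / 6816557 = 0.00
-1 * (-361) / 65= 361 / 65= 5.55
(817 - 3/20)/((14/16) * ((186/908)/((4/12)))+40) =14833996/736165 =20.15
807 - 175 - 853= -221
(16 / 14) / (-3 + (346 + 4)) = 8 / 2429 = 0.00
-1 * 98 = -98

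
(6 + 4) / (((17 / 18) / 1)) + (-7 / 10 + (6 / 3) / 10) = 343 / 34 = 10.09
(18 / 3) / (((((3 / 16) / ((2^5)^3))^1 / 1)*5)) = 209715.20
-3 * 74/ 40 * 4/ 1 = -111/ 5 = -22.20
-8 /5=-1.60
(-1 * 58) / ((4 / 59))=-1711 / 2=-855.50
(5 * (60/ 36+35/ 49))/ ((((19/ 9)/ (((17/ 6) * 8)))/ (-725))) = -12325000/ 133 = -92669.17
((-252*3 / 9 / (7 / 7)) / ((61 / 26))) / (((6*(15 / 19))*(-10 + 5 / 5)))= 6916 / 8235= 0.84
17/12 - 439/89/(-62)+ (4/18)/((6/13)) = 589301/297972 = 1.98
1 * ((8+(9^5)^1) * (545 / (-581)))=-32186065 / 581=-55397.70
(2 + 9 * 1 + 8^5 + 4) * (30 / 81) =327830 / 27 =12141.85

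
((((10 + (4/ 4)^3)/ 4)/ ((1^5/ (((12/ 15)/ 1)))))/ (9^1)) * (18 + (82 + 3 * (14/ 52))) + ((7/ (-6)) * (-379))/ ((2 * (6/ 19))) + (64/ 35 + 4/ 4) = 7945039/ 10920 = 727.57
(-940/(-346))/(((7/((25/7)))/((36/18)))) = 23500/8477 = 2.77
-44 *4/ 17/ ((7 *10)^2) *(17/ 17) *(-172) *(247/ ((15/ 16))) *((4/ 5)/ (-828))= -29908736/ 323308125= -0.09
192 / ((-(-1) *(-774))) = -32 / 129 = -0.25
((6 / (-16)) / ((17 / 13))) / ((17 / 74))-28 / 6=-20513 / 3468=-5.91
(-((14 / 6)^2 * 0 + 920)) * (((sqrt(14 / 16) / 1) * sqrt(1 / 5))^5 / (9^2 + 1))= -1127 * sqrt(70) / 65600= -0.14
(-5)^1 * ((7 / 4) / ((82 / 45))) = -1575 / 328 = -4.80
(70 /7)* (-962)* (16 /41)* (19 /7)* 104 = -304145920 /287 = -1059741.88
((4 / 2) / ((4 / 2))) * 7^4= 2401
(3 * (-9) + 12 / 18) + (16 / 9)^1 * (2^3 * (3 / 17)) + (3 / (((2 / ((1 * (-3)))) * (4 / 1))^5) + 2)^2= -363466335487 / 18253611008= -19.91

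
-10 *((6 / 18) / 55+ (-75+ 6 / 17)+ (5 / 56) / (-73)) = 746.42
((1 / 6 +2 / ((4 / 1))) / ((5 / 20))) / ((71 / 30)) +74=5334 / 71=75.13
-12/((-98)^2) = -3/2401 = -0.00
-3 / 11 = -0.27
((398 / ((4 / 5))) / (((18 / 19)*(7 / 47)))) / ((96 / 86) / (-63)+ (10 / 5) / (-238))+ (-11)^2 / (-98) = -31826726291 / 235788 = -134980.26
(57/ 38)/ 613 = 3/ 1226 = 0.00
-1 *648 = -648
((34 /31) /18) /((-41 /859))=-14603 /11439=-1.28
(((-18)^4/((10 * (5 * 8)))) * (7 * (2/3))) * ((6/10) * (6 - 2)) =367416/125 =2939.33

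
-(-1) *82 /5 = 82 /5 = 16.40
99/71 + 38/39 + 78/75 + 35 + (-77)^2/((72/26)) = 2179.44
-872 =-872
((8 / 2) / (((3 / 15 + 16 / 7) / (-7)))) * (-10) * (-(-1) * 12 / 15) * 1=7840 / 87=90.11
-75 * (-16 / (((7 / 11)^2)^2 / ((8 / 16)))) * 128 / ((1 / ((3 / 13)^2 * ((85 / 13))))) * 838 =136651749.91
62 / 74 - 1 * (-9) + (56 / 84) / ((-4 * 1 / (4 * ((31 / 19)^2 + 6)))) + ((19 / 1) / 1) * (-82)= -62267804 / 40071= -1553.94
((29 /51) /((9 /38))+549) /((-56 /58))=-7339697 /12852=-571.09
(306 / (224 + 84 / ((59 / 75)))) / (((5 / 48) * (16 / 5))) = 1593 / 574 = 2.78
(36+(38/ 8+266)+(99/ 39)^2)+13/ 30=3180179/ 10140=313.63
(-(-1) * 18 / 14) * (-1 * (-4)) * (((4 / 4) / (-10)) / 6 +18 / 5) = 129 / 7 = 18.43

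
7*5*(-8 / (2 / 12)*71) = -119280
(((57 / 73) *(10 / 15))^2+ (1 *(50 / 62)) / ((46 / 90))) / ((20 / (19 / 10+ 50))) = 4.80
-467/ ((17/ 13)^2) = -273.09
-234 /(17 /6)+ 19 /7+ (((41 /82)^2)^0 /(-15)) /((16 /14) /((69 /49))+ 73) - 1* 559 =-1936004827 /3030335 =-638.87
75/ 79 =0.95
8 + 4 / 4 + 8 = 17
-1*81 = -81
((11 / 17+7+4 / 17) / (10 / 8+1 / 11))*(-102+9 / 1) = -548328 / 1003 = -546.69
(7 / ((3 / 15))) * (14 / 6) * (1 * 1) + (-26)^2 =2273 / 3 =757.67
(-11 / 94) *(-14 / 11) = 7 / 47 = 0.15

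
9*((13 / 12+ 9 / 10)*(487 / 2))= 173859 / 40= 4346.48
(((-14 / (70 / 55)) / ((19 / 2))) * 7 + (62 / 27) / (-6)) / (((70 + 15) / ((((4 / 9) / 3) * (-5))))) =52252 / 706401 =0.07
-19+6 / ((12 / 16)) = -11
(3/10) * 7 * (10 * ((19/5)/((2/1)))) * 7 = 2793/10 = 279.30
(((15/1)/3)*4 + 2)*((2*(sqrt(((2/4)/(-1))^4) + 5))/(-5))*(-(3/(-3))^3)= -231/5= -46.20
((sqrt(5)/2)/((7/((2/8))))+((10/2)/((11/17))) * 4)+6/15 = 31.35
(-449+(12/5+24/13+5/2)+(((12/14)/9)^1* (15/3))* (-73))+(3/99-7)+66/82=-594906413/1231230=-483.18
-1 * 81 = -81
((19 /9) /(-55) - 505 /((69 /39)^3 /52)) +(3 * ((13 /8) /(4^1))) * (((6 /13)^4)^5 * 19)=-4741.82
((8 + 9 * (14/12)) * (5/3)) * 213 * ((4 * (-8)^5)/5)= -172163072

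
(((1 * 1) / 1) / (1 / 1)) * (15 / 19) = 15 / 19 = 0.79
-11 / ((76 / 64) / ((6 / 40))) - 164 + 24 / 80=-31367 / 190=-165.09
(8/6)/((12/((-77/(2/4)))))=-154/9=-17.11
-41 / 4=-10.25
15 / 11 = 1.36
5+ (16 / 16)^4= 6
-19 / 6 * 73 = -1387 / 6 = -231.17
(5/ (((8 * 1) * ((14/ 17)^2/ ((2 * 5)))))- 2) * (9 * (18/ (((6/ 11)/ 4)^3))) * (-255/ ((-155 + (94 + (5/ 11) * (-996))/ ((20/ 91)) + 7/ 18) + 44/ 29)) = 82685406570525/ 1255773176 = 65844.22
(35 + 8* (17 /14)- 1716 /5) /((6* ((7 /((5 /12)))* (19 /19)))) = -10447 /3528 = -2.96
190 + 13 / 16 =3053 / 16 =190.81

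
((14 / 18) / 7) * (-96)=-32 / 3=-10.67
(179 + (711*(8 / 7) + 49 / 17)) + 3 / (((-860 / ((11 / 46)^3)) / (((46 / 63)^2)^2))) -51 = 36214203970309 / 38384714970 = 943.45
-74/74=-1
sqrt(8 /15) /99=2 * sqrt(30) /1485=0.01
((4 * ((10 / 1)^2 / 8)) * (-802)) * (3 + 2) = -200500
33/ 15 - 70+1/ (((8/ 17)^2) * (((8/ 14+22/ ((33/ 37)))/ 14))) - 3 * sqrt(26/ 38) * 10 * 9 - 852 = -3111465/ 3392 - 270 * sqrt(247)/ 19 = -1140.63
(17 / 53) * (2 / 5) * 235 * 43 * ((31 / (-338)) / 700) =-1065067 / 6269900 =-0.17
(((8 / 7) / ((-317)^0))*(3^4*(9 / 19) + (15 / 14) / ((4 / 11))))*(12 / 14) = 40.47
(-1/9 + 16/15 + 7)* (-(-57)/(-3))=-6802/45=-151.16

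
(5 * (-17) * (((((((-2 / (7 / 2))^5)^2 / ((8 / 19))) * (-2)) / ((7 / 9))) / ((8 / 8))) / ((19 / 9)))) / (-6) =-300810240 / 1977326743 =-0.15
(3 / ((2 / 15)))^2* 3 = 6075 / 4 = 1518.75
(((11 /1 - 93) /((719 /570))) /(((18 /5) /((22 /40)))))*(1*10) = -214225 /2157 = -99.32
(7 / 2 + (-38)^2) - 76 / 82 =118619 / 82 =1446.57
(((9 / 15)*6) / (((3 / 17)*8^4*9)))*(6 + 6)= 17 / 2560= 0.01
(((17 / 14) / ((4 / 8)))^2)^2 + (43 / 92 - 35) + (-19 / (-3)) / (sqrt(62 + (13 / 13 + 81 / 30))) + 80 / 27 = 4.00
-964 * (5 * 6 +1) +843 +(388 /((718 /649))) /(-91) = -948866335 /32669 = -29044.85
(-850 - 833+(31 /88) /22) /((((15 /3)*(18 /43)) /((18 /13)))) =-140105051 /125840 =-1113.36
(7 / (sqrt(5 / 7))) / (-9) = -0.92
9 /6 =3 /2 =1.50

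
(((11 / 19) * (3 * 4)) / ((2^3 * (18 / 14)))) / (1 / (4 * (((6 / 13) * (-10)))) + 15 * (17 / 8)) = 440 / 20729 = 0.02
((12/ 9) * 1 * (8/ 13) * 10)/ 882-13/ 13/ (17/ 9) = -0.52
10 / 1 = 10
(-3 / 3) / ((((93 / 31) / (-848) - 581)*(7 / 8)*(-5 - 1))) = -3392 / 10346511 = -0.00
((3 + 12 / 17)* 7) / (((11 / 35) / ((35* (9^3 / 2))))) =393824025 / 374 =1053005.41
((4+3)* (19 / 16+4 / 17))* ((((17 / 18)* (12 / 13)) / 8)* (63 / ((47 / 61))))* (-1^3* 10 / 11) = -17351145 / 215072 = -80.68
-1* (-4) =4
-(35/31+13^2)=-5274/31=-170.13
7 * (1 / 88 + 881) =6167.08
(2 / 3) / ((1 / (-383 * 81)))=-20682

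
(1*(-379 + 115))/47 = -264/47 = -5.62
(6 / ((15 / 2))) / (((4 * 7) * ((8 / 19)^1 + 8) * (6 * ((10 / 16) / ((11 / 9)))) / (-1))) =-209 / 189000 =-0.00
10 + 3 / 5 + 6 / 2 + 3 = 83 / 5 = 16.60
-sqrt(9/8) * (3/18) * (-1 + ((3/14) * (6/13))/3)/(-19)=-11 * sqrt(2)/1729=-0.01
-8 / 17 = -0.47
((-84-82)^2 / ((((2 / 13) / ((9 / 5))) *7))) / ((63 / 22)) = 3940508 / 245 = 16083.71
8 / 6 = 4 / 3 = 1.33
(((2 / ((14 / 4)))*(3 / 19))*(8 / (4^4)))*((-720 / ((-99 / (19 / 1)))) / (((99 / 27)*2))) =45 / 847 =0.05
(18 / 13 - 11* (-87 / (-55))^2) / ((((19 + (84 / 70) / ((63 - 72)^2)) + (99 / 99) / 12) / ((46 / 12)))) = -38687058 / 7373795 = -5.25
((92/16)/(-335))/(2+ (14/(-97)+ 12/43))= -95933/11931360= -0.01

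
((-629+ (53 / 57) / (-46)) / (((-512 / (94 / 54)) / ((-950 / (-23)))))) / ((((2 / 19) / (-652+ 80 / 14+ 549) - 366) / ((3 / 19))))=-439907141975 / 11543864610816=-0.04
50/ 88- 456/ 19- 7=-1339/ 44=-30.43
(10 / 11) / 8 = 5 / 44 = 0.11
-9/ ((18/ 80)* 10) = -4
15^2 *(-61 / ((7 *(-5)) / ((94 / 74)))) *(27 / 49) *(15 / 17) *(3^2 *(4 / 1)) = 1881038700 / 215747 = 8718.72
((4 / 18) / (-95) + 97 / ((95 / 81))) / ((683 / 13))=919243 / 583965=1.57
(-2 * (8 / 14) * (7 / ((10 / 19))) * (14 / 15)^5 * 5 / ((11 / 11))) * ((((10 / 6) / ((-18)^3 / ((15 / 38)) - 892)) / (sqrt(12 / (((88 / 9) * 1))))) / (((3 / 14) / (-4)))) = -572244736 * sqrt(66) / 48181523625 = -0.10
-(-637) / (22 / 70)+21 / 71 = 1583176 / 781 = 2027.11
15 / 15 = 1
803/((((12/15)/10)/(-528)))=-5299800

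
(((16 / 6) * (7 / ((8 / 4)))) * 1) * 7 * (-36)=-2352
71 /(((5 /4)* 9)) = 284 /45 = 6.31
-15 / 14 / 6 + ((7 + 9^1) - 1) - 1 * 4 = 303 / 28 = 10.82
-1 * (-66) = 66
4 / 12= 1 / 3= 0.33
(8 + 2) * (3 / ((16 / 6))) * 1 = 45 / 4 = 11.25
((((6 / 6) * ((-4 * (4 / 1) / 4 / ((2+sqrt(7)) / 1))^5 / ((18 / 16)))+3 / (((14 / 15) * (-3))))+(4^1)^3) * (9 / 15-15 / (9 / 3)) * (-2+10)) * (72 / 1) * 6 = -177434981504 / 2835+9435086848 * sqrt(7) / 405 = -950521.24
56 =56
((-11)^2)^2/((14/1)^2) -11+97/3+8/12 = 18953/196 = 96.70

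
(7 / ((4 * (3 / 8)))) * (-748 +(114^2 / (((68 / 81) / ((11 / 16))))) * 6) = 60079943 / 204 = 294509.52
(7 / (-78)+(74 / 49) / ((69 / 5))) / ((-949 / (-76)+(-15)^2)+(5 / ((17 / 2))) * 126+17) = 372742 / 6220184607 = 0.00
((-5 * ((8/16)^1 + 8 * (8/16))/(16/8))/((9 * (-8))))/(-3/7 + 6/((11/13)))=385/16416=0.02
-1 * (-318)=318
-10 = -10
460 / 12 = 115 / 3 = 38.33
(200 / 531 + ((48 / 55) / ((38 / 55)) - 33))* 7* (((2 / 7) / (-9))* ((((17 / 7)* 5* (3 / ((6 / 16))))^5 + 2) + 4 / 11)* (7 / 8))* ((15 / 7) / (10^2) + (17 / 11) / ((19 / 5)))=653356058131357575151 / 28930005720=22584027962.35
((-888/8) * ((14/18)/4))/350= -37/600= -0.06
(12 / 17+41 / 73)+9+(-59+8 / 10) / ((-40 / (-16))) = -403712 / 31025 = -13.01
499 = 499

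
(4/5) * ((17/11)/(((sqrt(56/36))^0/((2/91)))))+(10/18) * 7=176399/45045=3.92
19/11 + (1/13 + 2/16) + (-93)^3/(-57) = 306770069/21736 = 14113.46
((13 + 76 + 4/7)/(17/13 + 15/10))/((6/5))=13585/511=26.59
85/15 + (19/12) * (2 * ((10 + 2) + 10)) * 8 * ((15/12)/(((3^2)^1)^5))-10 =-4.32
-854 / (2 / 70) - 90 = -29980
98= 98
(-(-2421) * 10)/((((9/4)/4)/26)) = 1119040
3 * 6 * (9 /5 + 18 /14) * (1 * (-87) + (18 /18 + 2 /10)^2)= -4752.25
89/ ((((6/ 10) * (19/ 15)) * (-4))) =-2225/ 76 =-29.28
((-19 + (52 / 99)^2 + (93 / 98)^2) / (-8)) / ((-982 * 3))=-1677709211 / 2218427652672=-0.00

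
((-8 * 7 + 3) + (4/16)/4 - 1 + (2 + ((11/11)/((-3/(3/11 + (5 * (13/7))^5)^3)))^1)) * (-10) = 166331130441506120143785967194725/151656104873619192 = 1096765148888112.26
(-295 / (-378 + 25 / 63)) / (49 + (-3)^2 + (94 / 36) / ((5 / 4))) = 836325 / 64325456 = 0.01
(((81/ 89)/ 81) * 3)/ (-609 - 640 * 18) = -1/ 359827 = -0.00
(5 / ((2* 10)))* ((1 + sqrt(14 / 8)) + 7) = sqrt(7) / 8 + 2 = 2.33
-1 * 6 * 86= -516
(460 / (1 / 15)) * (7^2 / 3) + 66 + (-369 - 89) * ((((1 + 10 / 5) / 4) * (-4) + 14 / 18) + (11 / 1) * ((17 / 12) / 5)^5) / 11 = 482669764180217 / 4276800000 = 112857.69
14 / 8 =7 / 4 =1.75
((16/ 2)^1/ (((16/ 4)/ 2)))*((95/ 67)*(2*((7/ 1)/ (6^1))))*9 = 7980/ 67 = 119.10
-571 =-571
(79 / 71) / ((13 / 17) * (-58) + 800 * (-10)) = -1343 / 9709534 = -0.00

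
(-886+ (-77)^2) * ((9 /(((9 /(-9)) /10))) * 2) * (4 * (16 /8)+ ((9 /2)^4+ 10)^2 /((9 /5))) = -5695504616955 /64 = -88992259639.92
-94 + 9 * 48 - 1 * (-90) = 428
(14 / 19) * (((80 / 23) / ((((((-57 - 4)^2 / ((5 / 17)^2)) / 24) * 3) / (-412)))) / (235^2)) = -0.00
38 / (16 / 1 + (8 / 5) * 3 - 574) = -95 / 1383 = -0.07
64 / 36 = 1.78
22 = 22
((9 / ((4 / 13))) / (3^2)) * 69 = 897 / 4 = 224.25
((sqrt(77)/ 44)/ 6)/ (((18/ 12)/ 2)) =sqrt(77)/ 198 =0.04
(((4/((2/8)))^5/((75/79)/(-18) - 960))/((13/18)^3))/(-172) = 724662484992/42990445615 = 16.86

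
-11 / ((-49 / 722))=7942 / 49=162.08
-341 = -341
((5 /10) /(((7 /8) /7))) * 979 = 3916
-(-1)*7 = 7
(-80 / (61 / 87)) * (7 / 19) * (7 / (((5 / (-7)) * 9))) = 159152 / 3477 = 45.77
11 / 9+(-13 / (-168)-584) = -293681 / 504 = -582.70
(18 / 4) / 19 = 9 / 38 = 0.24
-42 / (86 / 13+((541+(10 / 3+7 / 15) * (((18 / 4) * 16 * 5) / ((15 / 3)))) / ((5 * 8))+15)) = -36400 / 36383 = -1.00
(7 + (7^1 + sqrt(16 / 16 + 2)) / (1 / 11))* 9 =99* sqrt(3) + 756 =927.47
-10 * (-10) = 100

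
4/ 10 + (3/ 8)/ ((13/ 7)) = 313/ 520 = 0.60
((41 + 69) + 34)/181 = 0.80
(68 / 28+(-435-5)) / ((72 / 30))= -5105 / 28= -182.32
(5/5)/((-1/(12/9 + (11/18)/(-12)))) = -277/216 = -1.28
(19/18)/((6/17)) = 323/108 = 2.99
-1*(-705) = 705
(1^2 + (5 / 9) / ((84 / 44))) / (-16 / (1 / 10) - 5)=-244 / 31185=-0.01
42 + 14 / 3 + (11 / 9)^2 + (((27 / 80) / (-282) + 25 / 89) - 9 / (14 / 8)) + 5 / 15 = 16557044233 / 379481760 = 43.63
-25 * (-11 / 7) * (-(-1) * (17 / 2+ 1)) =5225 / 14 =373.21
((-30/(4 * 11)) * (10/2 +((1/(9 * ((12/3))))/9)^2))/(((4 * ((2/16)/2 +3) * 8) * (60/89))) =-6673487/129330432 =-0.05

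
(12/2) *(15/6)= 15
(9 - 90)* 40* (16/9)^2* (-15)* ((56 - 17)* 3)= 17971200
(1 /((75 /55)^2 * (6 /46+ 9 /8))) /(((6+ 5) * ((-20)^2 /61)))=1403 /236250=0.01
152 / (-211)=-152 / 211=-0.72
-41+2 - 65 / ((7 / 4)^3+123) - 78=-193063 / 1643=-117.51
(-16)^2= 256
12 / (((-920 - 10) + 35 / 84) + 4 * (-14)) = -144 / 11827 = -0.01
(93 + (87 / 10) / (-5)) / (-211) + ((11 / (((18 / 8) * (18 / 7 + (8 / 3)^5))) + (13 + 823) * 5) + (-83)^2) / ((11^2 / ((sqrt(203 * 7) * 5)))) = -4563 / 10550 + 823259521 * sqrt(29) / 257125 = 17241.72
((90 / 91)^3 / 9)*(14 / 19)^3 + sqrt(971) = 648000 / 15069223 + sqrt(971) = 31.20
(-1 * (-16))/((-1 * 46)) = -8/23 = -0.35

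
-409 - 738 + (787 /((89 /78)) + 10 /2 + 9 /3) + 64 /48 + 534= 22979 /267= 86.06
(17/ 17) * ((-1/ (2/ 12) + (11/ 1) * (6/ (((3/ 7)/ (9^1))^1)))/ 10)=138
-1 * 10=-10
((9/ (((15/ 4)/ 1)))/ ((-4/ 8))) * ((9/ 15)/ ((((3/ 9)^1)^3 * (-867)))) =648/ 7225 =0.09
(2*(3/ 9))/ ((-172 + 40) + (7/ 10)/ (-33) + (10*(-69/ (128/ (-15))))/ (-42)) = -98560/ 19802641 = -0.00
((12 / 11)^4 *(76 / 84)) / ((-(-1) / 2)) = 262656 / 102487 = 2.56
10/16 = 0.62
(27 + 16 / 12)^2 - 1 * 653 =1348 / 9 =149.78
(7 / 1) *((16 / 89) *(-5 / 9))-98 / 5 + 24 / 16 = -150581 / 8010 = -18.80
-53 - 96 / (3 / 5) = -213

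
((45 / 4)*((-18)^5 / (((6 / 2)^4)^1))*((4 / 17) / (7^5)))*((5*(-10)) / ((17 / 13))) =682344000 / 4857223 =140.48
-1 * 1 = -1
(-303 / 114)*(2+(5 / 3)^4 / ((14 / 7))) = -95849 / 6156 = -15.57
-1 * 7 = -7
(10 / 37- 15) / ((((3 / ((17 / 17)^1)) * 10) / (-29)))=3161 / 222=14.24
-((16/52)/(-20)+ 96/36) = -517/195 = -2.65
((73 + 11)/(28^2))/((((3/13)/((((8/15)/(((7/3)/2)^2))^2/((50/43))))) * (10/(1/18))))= 17888/52521875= 0.00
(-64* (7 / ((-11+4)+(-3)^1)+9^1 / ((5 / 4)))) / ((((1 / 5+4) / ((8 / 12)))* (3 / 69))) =-95680 / 63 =-1518.73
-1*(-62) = 62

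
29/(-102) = -29/102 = -0.28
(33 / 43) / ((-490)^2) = 33 / 10324300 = 0.00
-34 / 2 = -17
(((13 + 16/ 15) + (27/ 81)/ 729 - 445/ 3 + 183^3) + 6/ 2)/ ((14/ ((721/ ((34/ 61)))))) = 421046259989567/ 743580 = 566242045.23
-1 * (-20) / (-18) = -10 / 9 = -1.11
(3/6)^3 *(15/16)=15/128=0.12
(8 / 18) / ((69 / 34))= 136 / 621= 0.22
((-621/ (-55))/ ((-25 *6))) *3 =-0.23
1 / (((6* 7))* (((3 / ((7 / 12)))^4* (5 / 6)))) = 343 / 8398080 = 0.00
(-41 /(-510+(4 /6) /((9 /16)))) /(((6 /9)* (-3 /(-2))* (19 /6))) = 3321 /130511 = 0.03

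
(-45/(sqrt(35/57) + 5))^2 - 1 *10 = 1491995/19321 - 23085 *sqrt(1995)/38642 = 50.54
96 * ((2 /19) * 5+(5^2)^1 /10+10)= 23760 /19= 1250.53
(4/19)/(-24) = -1/114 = -0.01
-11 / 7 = -1.57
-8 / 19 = -0.42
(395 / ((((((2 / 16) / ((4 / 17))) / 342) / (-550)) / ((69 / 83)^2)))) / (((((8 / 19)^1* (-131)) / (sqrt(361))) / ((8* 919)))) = 3755404862508816000 / 15341803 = 244782498022.48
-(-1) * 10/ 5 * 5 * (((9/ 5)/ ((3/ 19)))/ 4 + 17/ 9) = 853/ 18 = 47.39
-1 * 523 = -523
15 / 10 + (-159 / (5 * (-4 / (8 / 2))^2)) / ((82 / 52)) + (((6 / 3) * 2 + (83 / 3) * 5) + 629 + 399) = 1416551 / 1230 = 1151.67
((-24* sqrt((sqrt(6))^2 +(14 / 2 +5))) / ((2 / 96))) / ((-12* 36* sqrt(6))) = 8* sqrt(3) / 3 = 4.62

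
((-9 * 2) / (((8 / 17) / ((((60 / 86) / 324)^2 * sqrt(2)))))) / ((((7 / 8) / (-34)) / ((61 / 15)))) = 88145 * sqrt(2) / 3145149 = 0.04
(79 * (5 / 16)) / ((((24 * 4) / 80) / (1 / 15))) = 395 / 288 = 1.37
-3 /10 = -0.30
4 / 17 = 0.24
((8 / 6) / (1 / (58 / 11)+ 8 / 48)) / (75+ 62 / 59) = 0.05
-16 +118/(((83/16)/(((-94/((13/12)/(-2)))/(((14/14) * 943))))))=-12020624/1017497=-11.81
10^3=1000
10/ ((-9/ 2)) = -20/ 9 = -2.22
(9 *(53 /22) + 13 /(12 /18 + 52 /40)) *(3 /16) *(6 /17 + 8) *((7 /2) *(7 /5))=383277951 /1765280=217.12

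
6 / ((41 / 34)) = 204 / 41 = 4.98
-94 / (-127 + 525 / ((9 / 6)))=-94 / 223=-0.42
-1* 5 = -5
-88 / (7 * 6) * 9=-132 / 7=-18.86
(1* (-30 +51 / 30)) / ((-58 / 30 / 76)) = 32262 / 29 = 1112.48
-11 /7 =-1.57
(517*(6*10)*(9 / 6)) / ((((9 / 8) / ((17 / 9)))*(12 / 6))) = 351560 / 9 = 39062.22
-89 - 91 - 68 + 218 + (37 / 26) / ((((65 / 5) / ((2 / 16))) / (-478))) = -49403 / 1352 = -36.54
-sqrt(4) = -2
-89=-89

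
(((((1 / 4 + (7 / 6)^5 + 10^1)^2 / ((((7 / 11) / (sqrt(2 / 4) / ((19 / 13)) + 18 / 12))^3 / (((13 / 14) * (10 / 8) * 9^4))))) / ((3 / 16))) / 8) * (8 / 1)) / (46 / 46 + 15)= 105648734227803413075 * sqrt(2) / 29140477083648 + 23369156726336135 / 3477798912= 11846753.09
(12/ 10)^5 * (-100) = -31104/ 125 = -248.83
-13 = -13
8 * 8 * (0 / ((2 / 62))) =0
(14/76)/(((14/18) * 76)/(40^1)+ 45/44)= 6930/94069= 0.07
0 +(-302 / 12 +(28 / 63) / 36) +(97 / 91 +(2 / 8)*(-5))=-747077 / 29484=-25.34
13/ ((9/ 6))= 26/ 3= 8.67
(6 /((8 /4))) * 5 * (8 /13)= 120 /13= 9.23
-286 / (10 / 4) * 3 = -1716 / 5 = -343.20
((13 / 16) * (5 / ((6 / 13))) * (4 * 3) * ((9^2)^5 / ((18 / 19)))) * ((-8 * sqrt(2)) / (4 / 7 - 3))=43540251656265 * sqrt(2) / 34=1811035717689.05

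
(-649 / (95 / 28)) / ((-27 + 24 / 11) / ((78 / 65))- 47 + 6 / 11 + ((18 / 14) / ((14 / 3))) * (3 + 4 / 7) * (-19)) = 68562956 / 30765085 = 2.23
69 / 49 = 1.41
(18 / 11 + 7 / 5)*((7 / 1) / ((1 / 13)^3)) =2568293 / 55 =46696.24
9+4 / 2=11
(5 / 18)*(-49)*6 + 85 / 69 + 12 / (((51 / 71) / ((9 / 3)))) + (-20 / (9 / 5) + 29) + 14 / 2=-19102 / 3519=-5.43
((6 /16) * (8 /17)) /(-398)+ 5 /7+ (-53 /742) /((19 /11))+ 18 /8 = 5259767 /1799756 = 2.92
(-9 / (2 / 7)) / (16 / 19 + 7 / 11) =-4389 / 206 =-21.31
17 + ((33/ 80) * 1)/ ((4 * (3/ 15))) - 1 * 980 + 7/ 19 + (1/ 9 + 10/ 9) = -10516021/ 10944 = -960.89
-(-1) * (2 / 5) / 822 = 1 / 2055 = 0.00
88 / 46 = 44 / 23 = 1.91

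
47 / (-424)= -47 / 424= -0.11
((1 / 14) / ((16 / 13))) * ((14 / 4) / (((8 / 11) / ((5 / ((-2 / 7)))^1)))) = -5005 / 1024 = -4.89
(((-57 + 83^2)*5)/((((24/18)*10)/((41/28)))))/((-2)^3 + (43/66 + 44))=6039/59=102.36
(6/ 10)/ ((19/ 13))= 39/ 95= 0.41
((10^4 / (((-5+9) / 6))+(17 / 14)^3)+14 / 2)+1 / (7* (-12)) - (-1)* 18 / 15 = 617810717 / 41160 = 15009.98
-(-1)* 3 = 3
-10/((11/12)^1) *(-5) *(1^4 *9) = 5400/11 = 490.91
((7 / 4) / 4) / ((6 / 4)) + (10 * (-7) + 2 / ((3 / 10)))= -1513 / 24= -63.04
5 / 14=0.36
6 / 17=0.35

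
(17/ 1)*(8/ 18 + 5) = 92.56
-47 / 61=-0.77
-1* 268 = -268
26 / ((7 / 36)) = 936 / 7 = 133.71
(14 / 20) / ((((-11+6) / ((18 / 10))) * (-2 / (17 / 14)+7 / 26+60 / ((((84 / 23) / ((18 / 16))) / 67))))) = -0.00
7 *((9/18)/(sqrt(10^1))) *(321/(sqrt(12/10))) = 749 *sqrt(3)/4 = 324.33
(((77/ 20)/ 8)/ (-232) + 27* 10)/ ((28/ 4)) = 10022323/ 259840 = 38.57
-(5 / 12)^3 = -0.07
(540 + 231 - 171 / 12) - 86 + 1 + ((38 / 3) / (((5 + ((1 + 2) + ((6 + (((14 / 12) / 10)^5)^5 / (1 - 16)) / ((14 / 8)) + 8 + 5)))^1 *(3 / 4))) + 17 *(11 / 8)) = 1014829911045885372294758392542317406048691186612273 / 1458473775935393680588799989271451042688280793544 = 695.82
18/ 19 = 0.95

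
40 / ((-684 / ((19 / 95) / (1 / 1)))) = -2 / 171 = -0.01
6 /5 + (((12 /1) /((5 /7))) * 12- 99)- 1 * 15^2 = -606 /5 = -121.20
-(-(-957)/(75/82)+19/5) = -26253/25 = -1050.12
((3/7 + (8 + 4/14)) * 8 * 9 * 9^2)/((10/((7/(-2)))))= -88938/5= -17787.60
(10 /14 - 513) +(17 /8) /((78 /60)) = -510.65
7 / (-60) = -7 / 60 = -0.12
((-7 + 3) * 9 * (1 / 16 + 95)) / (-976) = 13689 / 3904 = 3.51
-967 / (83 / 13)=-12571 / 83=-151.46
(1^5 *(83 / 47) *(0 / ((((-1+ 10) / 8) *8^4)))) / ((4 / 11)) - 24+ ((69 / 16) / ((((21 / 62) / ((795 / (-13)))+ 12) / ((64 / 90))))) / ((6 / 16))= -41357656 / 1773621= -23.32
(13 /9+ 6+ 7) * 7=910 /9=101.11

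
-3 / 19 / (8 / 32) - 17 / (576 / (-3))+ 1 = 1667 / 3648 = 0.46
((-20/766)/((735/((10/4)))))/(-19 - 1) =1/225204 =0.00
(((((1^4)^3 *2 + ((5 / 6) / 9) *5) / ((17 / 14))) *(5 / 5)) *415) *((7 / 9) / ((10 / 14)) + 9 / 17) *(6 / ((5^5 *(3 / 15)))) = 191327948 / 14630625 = 13.08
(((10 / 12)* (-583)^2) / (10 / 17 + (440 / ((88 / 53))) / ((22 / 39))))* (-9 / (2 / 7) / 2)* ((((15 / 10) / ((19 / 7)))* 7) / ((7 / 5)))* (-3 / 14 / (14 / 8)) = 8580497805 / 2673908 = 3208.97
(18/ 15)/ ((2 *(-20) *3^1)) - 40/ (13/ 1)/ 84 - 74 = -2021473/ 27300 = -74.05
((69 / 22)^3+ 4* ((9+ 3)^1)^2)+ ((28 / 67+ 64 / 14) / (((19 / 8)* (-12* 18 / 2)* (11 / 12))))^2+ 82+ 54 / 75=14576077127058869 / 21137856170200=689.57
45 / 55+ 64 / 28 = 239 / 77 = 3.10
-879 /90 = -293 /30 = -9.77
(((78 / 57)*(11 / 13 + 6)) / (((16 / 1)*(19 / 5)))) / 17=0.01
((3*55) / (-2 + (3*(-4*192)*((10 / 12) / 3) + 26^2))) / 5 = 33 / 34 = 0.97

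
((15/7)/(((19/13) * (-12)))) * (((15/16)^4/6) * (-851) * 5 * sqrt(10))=4667203125 * sqrt(10)/69730304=211.66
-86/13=-6.62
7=7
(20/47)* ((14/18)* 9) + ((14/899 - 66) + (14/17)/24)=-542788949/8619612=-62.97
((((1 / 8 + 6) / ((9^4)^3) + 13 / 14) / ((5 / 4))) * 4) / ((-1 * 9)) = -5874534358942 / 17793060798303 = -0.33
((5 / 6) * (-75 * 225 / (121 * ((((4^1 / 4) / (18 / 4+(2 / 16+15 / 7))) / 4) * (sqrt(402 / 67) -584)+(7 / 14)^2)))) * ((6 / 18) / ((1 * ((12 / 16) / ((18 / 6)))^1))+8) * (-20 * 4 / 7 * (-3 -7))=424480000000 * sqrt(6) / 42143767963+245023500000000 / 42143767963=5838.66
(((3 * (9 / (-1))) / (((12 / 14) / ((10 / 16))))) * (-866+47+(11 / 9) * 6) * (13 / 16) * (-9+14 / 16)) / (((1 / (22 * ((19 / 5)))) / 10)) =-45153483375 / 512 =-88190397.22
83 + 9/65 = 5404/65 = 83.14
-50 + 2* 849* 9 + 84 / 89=15232.94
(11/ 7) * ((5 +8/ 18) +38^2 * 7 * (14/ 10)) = 1001077/ 45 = 22246.16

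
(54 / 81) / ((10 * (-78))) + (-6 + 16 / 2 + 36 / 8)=3802 / 585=6.50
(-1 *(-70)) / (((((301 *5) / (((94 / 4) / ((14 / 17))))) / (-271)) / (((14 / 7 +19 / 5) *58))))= -182100889 / 1505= -120997.27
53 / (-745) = -53 / 745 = -0.07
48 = 48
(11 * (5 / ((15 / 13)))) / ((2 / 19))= 2717 / 6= 452.83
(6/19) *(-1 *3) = -18/19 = -0.95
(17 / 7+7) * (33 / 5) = 2178 / 35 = 62.23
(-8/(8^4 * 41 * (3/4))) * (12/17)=-1/22304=-0.00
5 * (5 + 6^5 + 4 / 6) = 116725 / 3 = 38908.33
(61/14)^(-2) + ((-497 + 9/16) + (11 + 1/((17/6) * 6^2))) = -1473761653/3036336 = -485.38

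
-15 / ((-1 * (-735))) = -1 / 49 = -0.02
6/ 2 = 3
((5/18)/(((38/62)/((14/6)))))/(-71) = -1085/72846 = -0.01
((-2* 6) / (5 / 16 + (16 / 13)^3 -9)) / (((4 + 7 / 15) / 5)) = 10545600 / 5356583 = 1.97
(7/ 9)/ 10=7/ 90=0.08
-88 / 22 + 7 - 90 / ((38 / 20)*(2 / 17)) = -7593 / 19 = -399.63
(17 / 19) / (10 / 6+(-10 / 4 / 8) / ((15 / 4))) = 204 / 361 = 0.57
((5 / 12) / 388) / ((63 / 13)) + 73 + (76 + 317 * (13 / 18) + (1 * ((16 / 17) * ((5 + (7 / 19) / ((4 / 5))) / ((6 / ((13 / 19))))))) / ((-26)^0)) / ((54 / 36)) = 498079599545 / 1800153936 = 276.69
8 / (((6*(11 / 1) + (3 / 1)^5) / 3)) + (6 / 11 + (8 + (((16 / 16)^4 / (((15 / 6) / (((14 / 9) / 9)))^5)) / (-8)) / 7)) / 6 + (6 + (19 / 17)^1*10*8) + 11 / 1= 67944091022196452696 / 629615197009321875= 107.91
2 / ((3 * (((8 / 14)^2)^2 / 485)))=1164485 / 384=3032.51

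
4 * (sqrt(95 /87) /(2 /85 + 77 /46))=2.46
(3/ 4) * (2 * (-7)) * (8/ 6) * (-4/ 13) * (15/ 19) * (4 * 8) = 26880/ 247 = 108.83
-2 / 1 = -2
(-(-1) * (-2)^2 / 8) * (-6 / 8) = -3 / 8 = -0.38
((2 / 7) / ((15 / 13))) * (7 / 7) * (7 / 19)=26 / 285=0.09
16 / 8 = 2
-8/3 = -2.67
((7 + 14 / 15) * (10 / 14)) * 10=170 / 3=56.67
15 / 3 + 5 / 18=95 / 18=5.28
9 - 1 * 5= 4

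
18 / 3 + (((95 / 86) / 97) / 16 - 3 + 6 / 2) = 6.00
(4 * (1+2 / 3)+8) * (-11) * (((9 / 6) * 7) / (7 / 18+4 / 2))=-30492 / 43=-709.12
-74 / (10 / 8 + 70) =-296 / 285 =-1.04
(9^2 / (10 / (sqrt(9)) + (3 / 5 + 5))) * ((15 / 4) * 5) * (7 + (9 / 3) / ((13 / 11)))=2824875 / 1742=1621.63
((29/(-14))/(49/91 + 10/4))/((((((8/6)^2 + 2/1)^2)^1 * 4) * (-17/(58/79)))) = 885573/1717073848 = 0.00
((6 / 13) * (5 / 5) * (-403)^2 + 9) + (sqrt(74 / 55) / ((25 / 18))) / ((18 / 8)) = 8 * sqrt(4070) / 1375 + 74967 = 74967.37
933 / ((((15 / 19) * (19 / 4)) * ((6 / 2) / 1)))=1244 / 15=82.93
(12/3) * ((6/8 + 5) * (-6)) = -138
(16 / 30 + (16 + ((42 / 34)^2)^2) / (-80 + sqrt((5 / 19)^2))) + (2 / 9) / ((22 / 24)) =151963747 / 278375493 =0.55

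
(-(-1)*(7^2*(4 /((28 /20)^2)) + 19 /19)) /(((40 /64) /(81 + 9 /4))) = 67266 /5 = 13453.20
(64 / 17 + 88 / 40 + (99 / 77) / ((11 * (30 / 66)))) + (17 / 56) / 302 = 8945477 / 1437520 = 6.22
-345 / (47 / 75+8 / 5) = -25875 / 167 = -154.94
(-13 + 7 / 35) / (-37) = 64 / 185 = 0.35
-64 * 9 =-576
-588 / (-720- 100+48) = 147 / 193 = 0.76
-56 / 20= -14 / 5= -2.80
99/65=1.52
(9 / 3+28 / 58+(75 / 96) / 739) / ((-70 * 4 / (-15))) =7167519 / 38404352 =0.19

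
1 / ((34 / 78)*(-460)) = -0.00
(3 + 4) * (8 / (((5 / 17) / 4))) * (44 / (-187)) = -896 / 5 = -179.20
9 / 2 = 4.50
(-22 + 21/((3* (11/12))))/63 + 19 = 13009/693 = 18.77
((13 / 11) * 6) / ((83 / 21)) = 1638 / 913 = 1.79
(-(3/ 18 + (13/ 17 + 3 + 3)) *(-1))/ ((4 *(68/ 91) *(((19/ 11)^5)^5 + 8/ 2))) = 995817823256825289286461836941/ 368903760042606383254804905968014176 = 0.00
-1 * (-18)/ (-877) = -18/ 877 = -0.02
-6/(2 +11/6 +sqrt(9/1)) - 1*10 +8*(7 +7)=4146/41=101.12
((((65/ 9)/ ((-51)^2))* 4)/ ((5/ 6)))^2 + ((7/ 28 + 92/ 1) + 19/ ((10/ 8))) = 130845968861/ 1217736180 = 107.45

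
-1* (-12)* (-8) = -96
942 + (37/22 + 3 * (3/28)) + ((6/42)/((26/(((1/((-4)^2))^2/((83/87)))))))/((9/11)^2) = 1084224953671/1148539392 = 944.00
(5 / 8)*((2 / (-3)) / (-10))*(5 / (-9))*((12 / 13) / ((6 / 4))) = -5 / 351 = -0.01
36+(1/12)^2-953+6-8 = -132335/144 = -918.99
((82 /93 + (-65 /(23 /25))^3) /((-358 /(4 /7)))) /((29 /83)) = 1611.14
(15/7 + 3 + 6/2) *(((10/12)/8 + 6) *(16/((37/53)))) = 295051/259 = 1139.19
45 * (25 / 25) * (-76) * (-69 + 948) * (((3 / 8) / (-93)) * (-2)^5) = -12024720 / 31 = -387894.19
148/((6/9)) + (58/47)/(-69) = 719888/3243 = 221.98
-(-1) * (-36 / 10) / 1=-18 / 5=-3.60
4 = 4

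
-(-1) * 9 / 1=9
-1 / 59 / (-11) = 1 / 649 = 0.00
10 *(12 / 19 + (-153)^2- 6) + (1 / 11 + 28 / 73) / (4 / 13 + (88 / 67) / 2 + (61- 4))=60091178947753 / 256760053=234036.32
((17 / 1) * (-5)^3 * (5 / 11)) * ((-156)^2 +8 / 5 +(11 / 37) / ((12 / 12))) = -9567835875 / 407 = -23508196.25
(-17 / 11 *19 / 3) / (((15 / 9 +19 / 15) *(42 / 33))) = -1615 / 616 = -2.62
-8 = -8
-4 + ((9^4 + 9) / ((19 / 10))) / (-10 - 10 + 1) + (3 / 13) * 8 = -864208 / 4693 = -184.15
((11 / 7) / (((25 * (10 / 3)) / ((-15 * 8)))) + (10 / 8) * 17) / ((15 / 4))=13291 / 2625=5.06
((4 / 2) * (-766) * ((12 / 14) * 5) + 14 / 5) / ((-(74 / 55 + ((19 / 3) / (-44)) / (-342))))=545771952 / 111923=4876.32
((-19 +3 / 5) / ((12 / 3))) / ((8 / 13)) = -299 / 40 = -7.48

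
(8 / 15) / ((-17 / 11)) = -88 / 255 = -0.35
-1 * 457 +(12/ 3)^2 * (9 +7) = -201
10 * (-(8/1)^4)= -40960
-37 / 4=-9.25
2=2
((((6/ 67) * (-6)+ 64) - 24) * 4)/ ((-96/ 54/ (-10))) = 59490/ 67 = 887.91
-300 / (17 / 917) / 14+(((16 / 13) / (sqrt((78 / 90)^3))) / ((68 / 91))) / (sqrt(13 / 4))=-19650 / 17+840 * sqrt(15) / 2873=-1154.75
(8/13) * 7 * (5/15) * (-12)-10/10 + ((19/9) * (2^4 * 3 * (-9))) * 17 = -201789/13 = -15522.23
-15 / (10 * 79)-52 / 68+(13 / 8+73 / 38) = 563897 / 204136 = 2.76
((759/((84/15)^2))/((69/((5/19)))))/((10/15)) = 4125/29792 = 0.14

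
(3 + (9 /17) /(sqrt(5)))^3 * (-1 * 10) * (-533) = 375087024 * sqrt(5) /24565 + 42367104 /289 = 180741.87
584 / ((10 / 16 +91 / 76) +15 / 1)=88768 / 2557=34.72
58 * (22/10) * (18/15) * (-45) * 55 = -378972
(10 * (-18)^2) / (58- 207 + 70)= -3240 / 79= -41.01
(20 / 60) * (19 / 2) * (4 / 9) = 1.41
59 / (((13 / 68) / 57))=228684 / 13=17591.08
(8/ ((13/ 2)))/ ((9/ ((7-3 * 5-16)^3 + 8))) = -221056/ 117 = -1889.37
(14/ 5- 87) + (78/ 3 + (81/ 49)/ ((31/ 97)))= -402744/ 7595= -53.03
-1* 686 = -686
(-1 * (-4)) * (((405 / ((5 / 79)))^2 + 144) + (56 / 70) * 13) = 818947108 / 5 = 163789421.60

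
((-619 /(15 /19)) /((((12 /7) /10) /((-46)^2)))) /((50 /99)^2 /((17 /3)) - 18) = 539014.39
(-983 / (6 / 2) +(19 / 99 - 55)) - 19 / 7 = -266936 / 693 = -385.19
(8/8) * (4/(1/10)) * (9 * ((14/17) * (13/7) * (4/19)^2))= 24.40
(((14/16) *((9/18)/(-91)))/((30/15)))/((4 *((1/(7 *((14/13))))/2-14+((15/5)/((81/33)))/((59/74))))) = 26019/536896672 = 0.00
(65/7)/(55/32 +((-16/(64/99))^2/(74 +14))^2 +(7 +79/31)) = 6602752/42466109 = 0.16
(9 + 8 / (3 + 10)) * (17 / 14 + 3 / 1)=7375 / 182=40.52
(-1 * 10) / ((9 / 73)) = -730 / 9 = -81.11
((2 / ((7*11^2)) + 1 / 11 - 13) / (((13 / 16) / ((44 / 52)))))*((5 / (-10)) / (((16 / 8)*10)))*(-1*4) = -87456 / 65065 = -1.34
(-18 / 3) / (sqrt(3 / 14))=-2 * sqrt(42)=-12.96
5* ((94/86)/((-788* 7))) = -235/237188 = -0.00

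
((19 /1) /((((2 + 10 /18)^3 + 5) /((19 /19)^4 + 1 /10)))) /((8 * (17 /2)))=152361 /10752160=0.01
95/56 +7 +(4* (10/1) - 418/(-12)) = 14033/168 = 83.53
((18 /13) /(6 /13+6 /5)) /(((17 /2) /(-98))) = -490 /51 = -9.61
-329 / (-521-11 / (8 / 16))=329 / 543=0.61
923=923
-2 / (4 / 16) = -8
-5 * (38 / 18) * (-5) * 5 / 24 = 11.00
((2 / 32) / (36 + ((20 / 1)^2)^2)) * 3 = 0.00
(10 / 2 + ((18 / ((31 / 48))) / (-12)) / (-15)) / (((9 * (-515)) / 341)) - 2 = -55139 / 23175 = -2.38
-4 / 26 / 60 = -1 / 390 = -0.00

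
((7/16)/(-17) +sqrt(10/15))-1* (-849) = sqrt(6)/3 +230921/272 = 849.79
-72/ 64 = -9/ 8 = -1.12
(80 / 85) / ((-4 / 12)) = -48 / 17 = -2.82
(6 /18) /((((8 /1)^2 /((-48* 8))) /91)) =-182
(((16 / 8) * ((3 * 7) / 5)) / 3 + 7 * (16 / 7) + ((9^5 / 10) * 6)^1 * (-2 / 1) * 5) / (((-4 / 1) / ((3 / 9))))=442844 / 15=29522.93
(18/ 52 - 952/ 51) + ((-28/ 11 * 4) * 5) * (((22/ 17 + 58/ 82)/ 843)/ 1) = -18.44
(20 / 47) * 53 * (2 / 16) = 265 / 94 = 2.82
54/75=18/25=0.72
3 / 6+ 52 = 105 / 2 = 52.50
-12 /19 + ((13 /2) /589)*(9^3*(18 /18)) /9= 309 /1178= 0.26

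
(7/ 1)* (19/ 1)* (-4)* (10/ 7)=-760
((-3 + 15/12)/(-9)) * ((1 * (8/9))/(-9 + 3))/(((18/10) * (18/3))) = -35/13122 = -0.00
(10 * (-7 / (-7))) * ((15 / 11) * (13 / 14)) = 975 / 77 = 12.66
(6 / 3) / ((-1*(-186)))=1 / 93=0.01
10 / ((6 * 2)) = 5 / 6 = 0.83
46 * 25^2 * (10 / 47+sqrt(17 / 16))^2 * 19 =2731250 * sqrt(17) / 47+10693663125 / 17672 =844719.69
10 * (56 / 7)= 80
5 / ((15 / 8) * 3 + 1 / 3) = 120 / 143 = 0.84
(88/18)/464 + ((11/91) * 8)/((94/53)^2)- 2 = -352999351/209863836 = -1.68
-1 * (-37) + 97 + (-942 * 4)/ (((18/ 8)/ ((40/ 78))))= -724.80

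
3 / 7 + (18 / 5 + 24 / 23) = 4083 / 805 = 5.07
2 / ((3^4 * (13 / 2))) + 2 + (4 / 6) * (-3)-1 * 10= -10526 / 1053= -10.00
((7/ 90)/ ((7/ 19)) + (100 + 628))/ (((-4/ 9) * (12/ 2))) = -65539/ 240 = -273.08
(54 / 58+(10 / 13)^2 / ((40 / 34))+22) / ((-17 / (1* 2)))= -229700 / 83317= -2.76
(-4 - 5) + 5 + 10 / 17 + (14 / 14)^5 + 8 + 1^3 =112 / 17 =6.59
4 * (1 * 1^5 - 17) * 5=-320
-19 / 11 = -1.73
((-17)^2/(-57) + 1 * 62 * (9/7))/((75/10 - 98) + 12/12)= -59566/71421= -0.83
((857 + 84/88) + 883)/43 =38301/946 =40.49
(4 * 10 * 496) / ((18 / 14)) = 138880 / 9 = 15431.11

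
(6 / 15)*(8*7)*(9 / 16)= 12.60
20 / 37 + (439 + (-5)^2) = 17188 / 37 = 464.54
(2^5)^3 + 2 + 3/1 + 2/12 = 32773.17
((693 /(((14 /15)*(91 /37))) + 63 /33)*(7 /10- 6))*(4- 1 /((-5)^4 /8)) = -2868959589 /446875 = -6420.05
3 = 3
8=8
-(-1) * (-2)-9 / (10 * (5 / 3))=-127 / 50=-2.54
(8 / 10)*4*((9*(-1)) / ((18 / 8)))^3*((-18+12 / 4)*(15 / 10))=4608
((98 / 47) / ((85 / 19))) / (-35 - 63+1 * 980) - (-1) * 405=14561794 / 35955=405.00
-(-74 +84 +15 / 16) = -175 / 16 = -10.94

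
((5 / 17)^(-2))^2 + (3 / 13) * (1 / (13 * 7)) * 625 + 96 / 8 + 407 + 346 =665599093 / 739375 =900.22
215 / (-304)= -215 / 304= -0.71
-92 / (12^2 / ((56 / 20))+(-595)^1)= 644 / 3805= 0.17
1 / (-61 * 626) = -1 / 38186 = -0.00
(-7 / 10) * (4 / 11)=-14 / 55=-0.25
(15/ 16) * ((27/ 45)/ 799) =9/ 12784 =0.00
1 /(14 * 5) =1 /70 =0.01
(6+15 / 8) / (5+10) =21 / 40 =0.52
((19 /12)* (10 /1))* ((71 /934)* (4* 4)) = 26980 /1401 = 19.26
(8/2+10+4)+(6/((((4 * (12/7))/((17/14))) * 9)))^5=1114513975889/61917364224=18.00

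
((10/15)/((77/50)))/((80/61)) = 305/924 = 0.33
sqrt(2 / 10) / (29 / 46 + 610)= 46 * sqrt(5) / 140445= 0.00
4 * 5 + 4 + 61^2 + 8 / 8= 3746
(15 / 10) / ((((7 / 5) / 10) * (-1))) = -75 / 7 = -10.71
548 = 548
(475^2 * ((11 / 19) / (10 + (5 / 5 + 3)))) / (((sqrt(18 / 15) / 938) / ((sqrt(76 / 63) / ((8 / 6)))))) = 8751875 * sqrt(3990) / 84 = 6581248.17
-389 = -389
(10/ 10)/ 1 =1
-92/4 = -23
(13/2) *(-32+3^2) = -299/2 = -149.50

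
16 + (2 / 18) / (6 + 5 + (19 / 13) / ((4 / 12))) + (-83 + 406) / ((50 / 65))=784633 / 1800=435.91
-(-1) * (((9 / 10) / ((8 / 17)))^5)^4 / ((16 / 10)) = 49411565790213547262766437937260727785410401 / 184467440737095516160000000000000000000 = 267860.63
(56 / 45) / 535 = 56 / 24075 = 0.00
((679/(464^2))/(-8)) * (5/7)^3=-12125/84396032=-0.00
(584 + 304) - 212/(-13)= 11756/13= 904.31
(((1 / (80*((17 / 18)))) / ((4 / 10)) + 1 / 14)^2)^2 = 1568239201 / 13142191046656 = 0.00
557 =557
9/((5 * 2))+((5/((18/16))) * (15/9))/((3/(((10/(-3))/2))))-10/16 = -37327/9720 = -3.84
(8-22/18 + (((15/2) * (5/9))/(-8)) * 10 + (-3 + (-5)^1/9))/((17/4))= -143/306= -0.47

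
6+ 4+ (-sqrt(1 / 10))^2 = 10.10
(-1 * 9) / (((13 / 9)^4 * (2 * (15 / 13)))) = -0.90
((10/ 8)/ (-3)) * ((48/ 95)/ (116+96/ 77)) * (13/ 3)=-1001/ 128649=-0.01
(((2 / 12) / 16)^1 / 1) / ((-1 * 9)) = -1 / 864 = -0.00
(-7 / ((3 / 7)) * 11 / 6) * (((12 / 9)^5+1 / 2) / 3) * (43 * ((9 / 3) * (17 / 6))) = -17197.73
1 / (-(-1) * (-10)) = -1 / 10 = -0.10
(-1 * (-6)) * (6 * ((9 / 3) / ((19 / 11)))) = 1188 / 19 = 62.53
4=4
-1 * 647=-647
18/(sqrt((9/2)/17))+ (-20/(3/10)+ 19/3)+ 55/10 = -329/6+ 6 *sqrt(34) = -19.85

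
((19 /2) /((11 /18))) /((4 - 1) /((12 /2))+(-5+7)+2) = 38 /11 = 3.45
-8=-8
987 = 987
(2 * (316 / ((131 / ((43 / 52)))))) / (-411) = -6794 / 699933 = -0.01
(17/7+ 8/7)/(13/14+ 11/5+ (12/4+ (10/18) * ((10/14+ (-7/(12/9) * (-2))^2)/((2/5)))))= 0.02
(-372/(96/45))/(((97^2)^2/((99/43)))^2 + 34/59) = -161334261/1367989549190683817096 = -0.00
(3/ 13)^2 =9/ 169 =0.05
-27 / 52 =-0.52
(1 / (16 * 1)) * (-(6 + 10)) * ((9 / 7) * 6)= -7.71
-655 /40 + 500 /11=2559 /88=29.08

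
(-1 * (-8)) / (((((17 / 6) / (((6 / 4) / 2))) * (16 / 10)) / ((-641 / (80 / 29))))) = -167301 / 544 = -307.54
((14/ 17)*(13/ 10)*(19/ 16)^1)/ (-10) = -1729/ 13600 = -0.13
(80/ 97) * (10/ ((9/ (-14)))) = -11200/ 873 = -12.83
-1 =-1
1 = 1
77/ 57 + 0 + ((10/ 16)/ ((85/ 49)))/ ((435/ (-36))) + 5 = 1776281/ 281010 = 6.32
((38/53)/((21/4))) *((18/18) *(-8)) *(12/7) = -4864/2597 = -1.87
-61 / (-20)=61 / 20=3.05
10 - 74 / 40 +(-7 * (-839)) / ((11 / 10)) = 1176393 / 220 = 5347.24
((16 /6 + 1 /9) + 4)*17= 1037 /9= 115.22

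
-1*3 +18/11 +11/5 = 46/55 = 0.84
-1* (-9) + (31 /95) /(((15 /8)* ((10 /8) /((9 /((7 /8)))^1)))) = 173433 /16625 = 10.43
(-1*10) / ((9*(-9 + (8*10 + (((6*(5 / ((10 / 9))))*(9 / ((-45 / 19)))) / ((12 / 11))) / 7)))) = -1400 / 72531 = -0.02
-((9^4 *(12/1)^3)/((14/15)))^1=-85030560/7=-12147222.86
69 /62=1.11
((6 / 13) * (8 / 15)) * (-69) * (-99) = 109296 / 65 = 1681.48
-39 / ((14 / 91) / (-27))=13689 / 2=6844.50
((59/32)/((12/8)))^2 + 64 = 150937/2304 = 65.51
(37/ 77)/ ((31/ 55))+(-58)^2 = 730173/ 217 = 3364.85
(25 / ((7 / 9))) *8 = 1800 / 7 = 257.14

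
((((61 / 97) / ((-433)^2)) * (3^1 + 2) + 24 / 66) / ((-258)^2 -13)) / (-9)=-72749087 / 119822204955717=-0.00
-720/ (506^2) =-180/ 64009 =-0.00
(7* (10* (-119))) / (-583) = 8330 / 583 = 14.29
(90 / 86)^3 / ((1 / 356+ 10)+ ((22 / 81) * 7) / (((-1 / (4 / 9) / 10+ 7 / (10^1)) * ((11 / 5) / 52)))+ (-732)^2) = 9985185900 / 4669075772675053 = 0.00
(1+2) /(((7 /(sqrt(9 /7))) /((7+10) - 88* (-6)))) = 264.85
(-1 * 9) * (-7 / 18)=7 / 2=3.50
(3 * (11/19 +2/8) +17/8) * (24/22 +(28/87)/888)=162523345/32293008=5.03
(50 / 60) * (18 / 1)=15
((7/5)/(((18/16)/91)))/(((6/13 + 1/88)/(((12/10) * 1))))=11659648/40575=287.36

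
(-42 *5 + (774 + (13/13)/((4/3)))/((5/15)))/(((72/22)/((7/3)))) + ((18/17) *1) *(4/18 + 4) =3701015/2448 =1511.85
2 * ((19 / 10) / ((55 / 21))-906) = -497901 / 275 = -1810.55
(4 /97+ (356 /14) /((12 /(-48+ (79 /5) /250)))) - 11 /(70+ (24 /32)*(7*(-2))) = -8806500881 /86572500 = -101.72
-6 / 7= -0.86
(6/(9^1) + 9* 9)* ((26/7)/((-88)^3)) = -455/1022208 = -0.00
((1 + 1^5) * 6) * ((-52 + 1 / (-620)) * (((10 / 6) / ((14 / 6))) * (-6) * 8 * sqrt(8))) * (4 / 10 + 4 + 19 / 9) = 302291616 * sqrt(2) / 1085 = 394013.74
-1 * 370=-370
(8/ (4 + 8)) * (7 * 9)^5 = 661624362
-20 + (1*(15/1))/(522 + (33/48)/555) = -92574220/4635371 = -19.97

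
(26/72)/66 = 13/2376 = 0.01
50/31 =1.61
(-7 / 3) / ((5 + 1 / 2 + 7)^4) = -112 / 1171875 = -0.00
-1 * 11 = -11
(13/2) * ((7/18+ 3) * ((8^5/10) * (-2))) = -6496256/45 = -144361.24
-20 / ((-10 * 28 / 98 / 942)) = 6594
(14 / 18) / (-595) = -1 / 765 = -0.00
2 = 2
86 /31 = 2.77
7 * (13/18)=91/18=5.06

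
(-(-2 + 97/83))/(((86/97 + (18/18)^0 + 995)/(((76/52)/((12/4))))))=42389/104337142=0.00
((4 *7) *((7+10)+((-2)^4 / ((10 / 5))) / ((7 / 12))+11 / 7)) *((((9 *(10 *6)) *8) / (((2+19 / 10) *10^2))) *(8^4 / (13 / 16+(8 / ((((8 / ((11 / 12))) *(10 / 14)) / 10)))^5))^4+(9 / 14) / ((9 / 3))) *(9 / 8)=217.93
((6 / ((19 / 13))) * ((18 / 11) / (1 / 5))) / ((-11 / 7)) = -49140 / 2299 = -21.37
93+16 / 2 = 101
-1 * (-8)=8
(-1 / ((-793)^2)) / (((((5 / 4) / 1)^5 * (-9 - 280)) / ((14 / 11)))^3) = 2946347565056 / 616549604384637786865234375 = 0.00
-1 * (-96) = 96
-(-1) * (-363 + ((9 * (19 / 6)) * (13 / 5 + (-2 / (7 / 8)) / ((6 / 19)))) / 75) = -1915003 / 5250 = -364.76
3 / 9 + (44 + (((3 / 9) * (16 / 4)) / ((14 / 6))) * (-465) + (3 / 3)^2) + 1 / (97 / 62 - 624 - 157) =-223649402 / 1014825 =-220.38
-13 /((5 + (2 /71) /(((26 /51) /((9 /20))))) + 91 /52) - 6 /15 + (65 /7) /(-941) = -2397995059 /1029745710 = -2.33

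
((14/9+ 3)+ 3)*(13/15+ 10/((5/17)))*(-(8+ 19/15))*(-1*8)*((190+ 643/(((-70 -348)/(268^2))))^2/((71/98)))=327922835029038.12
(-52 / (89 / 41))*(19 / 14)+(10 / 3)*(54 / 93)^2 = -31.39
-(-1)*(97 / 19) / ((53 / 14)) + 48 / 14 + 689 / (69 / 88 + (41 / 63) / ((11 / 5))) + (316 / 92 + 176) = 798101404207 / 970654349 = 822.23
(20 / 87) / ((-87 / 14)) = -280 / 7569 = -0.04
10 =10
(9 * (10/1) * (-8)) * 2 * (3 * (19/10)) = -8208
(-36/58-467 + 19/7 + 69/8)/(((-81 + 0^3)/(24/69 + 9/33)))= 116337157/33280632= 3.50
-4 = -4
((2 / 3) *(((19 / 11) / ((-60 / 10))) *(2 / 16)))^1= -19 / 792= -0.02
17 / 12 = 1.42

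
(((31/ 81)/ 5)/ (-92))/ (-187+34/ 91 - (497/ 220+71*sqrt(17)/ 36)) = 117343323097/ 26590862267942072 - 11027021005*sqrt(17)/ 239317760411478648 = 0.00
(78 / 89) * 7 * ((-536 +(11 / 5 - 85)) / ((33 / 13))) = -7320404 / 4895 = -1495.49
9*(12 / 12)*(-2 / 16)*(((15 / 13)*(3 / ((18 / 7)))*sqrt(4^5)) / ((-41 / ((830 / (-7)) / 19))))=-74700 / 10127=-7.38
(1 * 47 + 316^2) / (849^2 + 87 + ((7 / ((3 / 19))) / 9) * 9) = 299709 / 2162797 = 0.14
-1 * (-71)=71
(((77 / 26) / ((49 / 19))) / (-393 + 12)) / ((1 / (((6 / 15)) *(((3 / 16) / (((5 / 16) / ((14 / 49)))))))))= -418 / 2022475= -0.00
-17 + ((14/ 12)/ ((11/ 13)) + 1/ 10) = -2561/ 165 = -15.52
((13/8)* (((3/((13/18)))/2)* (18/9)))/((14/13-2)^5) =-371293/36864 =-10.07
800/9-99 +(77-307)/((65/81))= -34717/117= -296.73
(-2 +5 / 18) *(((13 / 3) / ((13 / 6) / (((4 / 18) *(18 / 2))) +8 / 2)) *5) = -4030 / 549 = -7.34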